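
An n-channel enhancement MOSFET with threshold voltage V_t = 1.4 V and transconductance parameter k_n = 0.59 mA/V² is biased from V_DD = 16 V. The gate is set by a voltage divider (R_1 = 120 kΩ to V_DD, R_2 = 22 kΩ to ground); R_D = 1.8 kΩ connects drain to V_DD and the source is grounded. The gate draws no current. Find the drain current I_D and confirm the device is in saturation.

V_G = V_DD·R_2/(R_1+R_2) = 16×22/142 = 2.48 V. With the source grounded, V_GS = V_G = 2.48 V.
Assume saturation: I_D = (k_n/2)(V_GS − V_t)² = (0.59/2)×(2.48 − 1.4)² = 0.295×1.08² = 0.343 mA.
V_DS = V_DD − I_D·R_D = 16 − 0.343×1.8 = 15.4 V.
Saturation requires V_DS ≥ V_GS − V_t = 1.08 V; 15.4 ≥ 1.08 ✓.

I_D ≈ 0.34 mA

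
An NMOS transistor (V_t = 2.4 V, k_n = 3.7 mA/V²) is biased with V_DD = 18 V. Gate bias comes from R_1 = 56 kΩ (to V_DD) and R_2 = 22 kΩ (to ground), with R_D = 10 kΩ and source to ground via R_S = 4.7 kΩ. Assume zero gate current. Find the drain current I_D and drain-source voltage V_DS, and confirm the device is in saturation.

V_G = V_DD·R_2/(R_1+R_2) = 18×22/78 = 5.08 V.
Assume saturation: I_D = (k_n/2)(V_GS − V_t)² with V_GS = V_G − I_D·R_S = 5.08 − 4.7·I_D.
Substituting gives 40.9·I_D² − 47.6·I_D + 13.3 = 0, with roots I_D = 0.463 or 0.7 mA.
The root I_D = 0.7 mA gives V_GS = 1.78 V ≤ V_t, so take I_D = 0.463 mA.
Then V_GS = 2.9 V and V_DS = V_DD − I_D(R_D+R_S) = 18 − 0.463×14.7 = 11.2 V.
Saturation requires V_DS ≥ V_GS − V_t = 0.5 V; 11.2 ≥ 0.5 ✓.

I_D ≈ 0.46 mA, V_DS ≈ 11 V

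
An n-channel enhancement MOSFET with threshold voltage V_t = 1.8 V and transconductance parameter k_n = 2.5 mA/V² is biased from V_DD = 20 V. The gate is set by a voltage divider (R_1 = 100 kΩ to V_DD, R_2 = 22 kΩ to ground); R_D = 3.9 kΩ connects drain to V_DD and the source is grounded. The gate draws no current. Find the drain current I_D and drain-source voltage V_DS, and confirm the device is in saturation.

I_D ≈ 4.1 mA, V_DS ≈ 4.1 V

V_G = V_DD·R_2/(R_1+R_2) = 20×22/122 = 3.61 V. With the source grounded, V_GS = V_G = 3.61 V.
Assume saturation: I_D = (k_n/2)(V_GS − V_t)² = (2.5/2)×(3.61 − 1.8)² = 1.25×1.81² = 4.08 mA.
V_DS = V_DD − I_D·R_D = 20 − 4.08×3.9 = 4.09 V.
Saturation requires V_DS ≥ V_GS − V_t = 1.81 V; 4.09 ≥ 1.81 ✓.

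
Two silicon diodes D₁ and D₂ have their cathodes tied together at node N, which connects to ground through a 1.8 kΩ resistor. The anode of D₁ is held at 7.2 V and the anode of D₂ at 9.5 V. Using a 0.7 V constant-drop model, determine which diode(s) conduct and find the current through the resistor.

Only D₂ conducts; I_R ≈ 4.9 mA

Assume both conduct. Then node N would need to be at both 7.2−0.7 = 6.5 V and 9.5−0.7 = 8.8 V, which is impossible.
Assume only D₂ conducts: V_N = 9.5 − 0.7 = 8.8 V, so I_R = 8.8/1.8 = 4.89 mA.
Check D₁: its anode-to-cathode voltage is 7.2 − 8.8 = -1.6 V < 0.7 V, so it is off. The assumption is consistent.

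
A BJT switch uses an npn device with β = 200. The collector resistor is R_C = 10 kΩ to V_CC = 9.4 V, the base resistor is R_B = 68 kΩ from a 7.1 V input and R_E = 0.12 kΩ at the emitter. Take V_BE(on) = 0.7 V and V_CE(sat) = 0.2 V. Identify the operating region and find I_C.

saturation; I_C ≈ 0.91 mA

Assume active: I_B = (7.1 − 0.7)/(68 + 201×0.12) = 0.0695 mA, I_C = β·I_B = 13.9 mA.
Then V_CE = 9.4 − 13.9×10 − 14×0.12 = -131 V < 0.2 V — the active assumption fails.
Re-solve with V_CE = 0.2 V. KCL at the emitter: V_E/R_E = (V_BB−0.7−V_E)/R_B + (V_CC−0.2−V_E)/R_C, giving V_E = 0.12 V.
I_C = (V_CC − 0.2 − V_E)/R_C = (9.2 − 0.12)/10 = 0.908 mA.
Check: I_B = (6.4 − 0.12)/68 = 0.0924 mA, and β·I_B = 18.5 mA > I_C, confirming saturation.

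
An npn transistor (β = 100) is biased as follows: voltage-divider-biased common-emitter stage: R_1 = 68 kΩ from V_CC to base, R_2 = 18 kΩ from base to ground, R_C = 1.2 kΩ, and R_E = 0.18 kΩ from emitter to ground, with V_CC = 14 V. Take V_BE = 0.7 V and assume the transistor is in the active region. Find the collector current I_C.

Thevenize the base divider: V_Th = V_CC·R_2/(R_1+R_2) = 14×18/86 = 2.93 V, R_Th = R_1‖R_2 = 14.2 kΩ.
Base-emitter loop: V_Th = I_B·R_Th + V_BE + (β+1)I_B·R_E, so I_B = (2.93 − 0.7) / (14.2 + 101×0.18) = 0.0688 mA.
I_C = β·I_B = 100×0.0688 = 6.88 mA, and I_E = (β+1)I_B = 6.95 mA.
V_CE = V_CC − I_C·R_C − I_E·R_E = 14 − 6.88×1.2 − 6.95×0.18 = 4.49 V.
V_CE = 4.49 V > 0.2 V confirms active-region operation.

I_C ≈ 6.9 mA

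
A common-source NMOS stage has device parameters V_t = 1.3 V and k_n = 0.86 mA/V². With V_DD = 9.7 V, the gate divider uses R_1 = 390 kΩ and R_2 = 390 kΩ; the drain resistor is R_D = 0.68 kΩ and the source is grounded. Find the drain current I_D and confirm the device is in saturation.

V_G = V_DD·R_2/(R_1+R_2) = 9.7×390/780 = 4.85 V. With the source grounded, V_GS = V_G = 4.85 V.
Assume saturation: I_D = (k_n/2)(V_GS − V_t)² = (0.86/2)×(4.85 − 1.3)² = 0.43×3.55² = 5.42 mA.
V_DS = V_DD − I_D·R_D = 9.7 − 5.42×0.68 = 6.02 V.
Saturation requires V_DS ≥ V_GS − V_t = 3.55 V; 6.02 ≥ 3.55 ✓.

I_D ≈ 5.4 mA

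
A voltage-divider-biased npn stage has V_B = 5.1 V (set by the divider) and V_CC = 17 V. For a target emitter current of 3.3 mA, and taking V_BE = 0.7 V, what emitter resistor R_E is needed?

R_E ≈ 1.3 kΩ

V_E = V_B − V_BE = 5.1 − 0.7 = 4.4 V.
R_E = V_E / I_E = 4.4 / 3.3 = 1.33 kΩ.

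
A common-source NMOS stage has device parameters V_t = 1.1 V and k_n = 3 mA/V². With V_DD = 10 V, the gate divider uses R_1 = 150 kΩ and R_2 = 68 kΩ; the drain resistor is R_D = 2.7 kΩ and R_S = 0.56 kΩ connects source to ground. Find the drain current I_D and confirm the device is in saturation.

I_D ≈ 1.7 mA

V_G = V_DD·R_2/(R_1+R_2) = 10×68/218 = 3.12 V.
Assume saturation: I_D = (k_n/2)(V_GS − V_t)² with V_GS = V_G − I_D·R_S = 3.12 − 0.56·I_D.
Substituting gives 0.47·I_D² − 4.39·I_D + 6.12 = 0, with roots I_D = 1.7 or 7.63 mA.
The root I_D = 7.63 mA gives V_GS = -1.16 V ≤ V_t, so take I_D = 1.7 mA.
Then V_GS = 2.17 V and V_DS = V_DD − I_D(R_D+R_S) = 10 − 1.7×3.26 = 4.45 V.
Saturation requires V_DS ≥ V_GS − V_t = 1.07 V; 4.45 ≥ 1.07 ✓.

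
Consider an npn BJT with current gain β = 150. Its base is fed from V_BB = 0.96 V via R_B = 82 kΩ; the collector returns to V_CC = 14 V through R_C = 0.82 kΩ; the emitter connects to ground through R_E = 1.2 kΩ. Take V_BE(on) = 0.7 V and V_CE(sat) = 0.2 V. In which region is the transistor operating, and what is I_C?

Assume active. Base-emitter loop: I_B = (V_BB − V_BE)/(R_B + (β+1)R_E) = (0.96 − 0.7)/(82 + 151×1.2) = 0.000988 mA.
I_C = β·I_B = 150×0.000988 = 0.148 mA.
V_CE = V_CC − I_C·R_C − I_E·R_E = 14 − 0.148×0.82 − 0.149×1.2 = 13.7 V > V_CE(sat), so the active-region assumption holds.

active; I_C ≈ 0.15 mA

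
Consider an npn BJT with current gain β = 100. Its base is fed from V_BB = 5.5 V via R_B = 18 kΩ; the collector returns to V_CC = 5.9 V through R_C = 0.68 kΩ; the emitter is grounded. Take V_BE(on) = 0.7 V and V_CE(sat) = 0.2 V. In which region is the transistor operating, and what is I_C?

saturation; I_C ≈ 8.4 mA

Assume active: I_B = (5.5 − 0.7)/18 = 0.267 mA, giving I_C = β·I_B = 26.7 mA.
But then V_CE = 5.9 − 26.7×0.68 = -12.2 V < V_CE(sat) = 0.2 V — impossible in the active region.
So the transistor is saturated. With V_CE = 0.2 V, I_C = (V_CC − 0.2)/R_C = 5.7/0.68 = 8.38 mA.
Check: β·I_B = 26.7 mA > I_C = 8.38 mA, confirming saturation.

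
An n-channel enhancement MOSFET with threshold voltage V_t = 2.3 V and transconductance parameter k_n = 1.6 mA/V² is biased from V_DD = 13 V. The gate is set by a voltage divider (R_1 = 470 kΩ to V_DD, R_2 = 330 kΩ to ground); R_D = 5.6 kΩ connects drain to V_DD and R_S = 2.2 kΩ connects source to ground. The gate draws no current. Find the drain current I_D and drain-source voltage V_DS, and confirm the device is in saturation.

I_D ≈ 0.91 mA, V_DS ≈ 5.9 V

V_G = V_DD·R_2/(R_1+R_2) = 13×330/800 = 5.36 V.
Assume saturation: I_D = (k_n/2)(V_GS − V_t)² with V_GS = V_G − I_D·R_S = 5.36 − 2.2·I_D.
Substituting gives 3.87·I_D² − 11.8·I_D + 7.5 = 0, with roots I_D = 0.908 or 2.13 mA.
The root I_D = 2.13 mA gives V_GS = 0.667 V ≤ V_t, so take I_D = 0.908 mA.
Then V_GS = 3.37 V and V_DS = V_DD − I_D(R_D+R_S) = 13 − 0.908×7.8 = 5.92 V.
Saturation requires V_DS ≥ V_GS − V_t = 1.07 V; 5.92 ≥ 1.07 ✓.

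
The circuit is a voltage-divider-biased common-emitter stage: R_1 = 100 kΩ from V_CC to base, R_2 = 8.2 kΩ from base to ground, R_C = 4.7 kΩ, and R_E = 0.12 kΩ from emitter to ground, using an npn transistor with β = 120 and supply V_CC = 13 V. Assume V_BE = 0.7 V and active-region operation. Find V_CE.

Thevenize the base divider: V_Th = V_CC·R_2/(R_1+R_2) = 13×8.2/108 = 0.985 V, R_Th = R_1‖R_2 = 7.58 kΩ.
Base-emitter loop: V_Th = I_B·R_Th + V_BE + (β+1)I_B·R_E, so I_B = (0.985 − 0.7) / (7.58 + 121×0.12) = 0.0129 mA.
I_C = β·I_B = 120×0.0129 = 1.55 mA, and I_E = (β+1)I_B = 1.56 mA.
V_CE = V_CC − I_C·R_C − I_E·R_E = 13 − 1.55×4.7 − 1.56×0.12 = 5.53 V.
V_CE = 5.53 V > 0.2 V confirms active-region operation.

V_CE ≈ 5.5 V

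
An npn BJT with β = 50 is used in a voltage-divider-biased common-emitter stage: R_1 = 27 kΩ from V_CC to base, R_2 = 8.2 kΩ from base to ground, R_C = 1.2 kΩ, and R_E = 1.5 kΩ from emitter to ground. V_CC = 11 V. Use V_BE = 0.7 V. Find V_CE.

V_CE ≈ 7.9 V

Thevenize the base divider: V_Th = V_CC·R_2/(R_1+R_2) = 11×8.2/35.2 = 2.56 V, R_Th = R_1‖R_2 = 6.29 kΩ.
Base-emitter loop: V_Th = I_B·R_Th + V_BE + (β+1)I_B·R_E, so I_B = (2.56 − 0.7) / (6.29 + 51×1.5) = 0.0225 mA.
I_C = β·I_B = 50×0.0225 = 1.12 mA, and I_E = (β+1)I_B = 1.15 mA.
V_CE = V_CC − I_C·R_C − I_E·R_E = 11 − 1.12×1.2 − 1.15×1.5 = 7.93 V.
V_CE = 7.93 V > 0.2 V confirms active-region operation.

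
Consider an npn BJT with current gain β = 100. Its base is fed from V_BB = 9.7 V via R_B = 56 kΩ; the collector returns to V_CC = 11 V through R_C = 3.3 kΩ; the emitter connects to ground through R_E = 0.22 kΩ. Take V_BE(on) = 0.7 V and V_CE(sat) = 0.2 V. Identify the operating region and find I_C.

Assume active: I_B = (9.7 − 0.7)/(56 + 101×0.22) = 0.115 mA, I_C = β·I_B = 11.5 mA.
Then V_CE = 11 − 11.5×3.3 − 11.6×0.22 = -29.5 V < 0.2 V — the active assumption fails.
Re-solve with V_CE = 0.2 V. KCL at the emitter: V_E/R_E = (V_BB−0.7−V_E)/R_B + (V_CC−0.2−V_E)/R_C, giving V_E = 0.706 V.
I_C = (V_CC − 0.2 − V_E)/R_C = (10.8 − 0.706)/3.3 = 3.06 mA.
Check: I_B = (9 − 0.706)/56 = 0.148 mA, and β·I_B = 14.8 mA > I_C, confirming saturation.

saturation; I_C ≈ 3.1 mA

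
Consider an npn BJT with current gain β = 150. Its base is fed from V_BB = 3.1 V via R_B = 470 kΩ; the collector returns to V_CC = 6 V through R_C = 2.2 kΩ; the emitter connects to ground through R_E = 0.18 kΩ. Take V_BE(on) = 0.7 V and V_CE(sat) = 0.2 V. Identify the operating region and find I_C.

Assume active. Base-emitter loop: I_B = (V_BB − V_BE)/(R_B + (β+1)R_E) = (3.1 − 0.7)/(470 + 151×0.18) = 0.00483 mA.
I_C = β·I_B = 150×0.00483 = 0.724 mA.
V_CE = V_CC − I_C·R_C − I_E·R_E = 6 − 0.724×2.2 − 0.729×0.18 = 4.28 V > V_CE(sat), so the active-region assumption holds.

active; I_C ≈ 0.72 mA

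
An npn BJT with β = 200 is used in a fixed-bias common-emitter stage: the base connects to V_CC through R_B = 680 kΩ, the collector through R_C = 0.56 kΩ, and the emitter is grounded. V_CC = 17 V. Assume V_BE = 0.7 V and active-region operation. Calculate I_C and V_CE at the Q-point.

Base loop: V_CC = I_B·R_B + V_BE, so I_B = (17 − 0.7)/680 kΩ = 0.024 mA.
In the active region I_C = β·I_B = 200 × 0.024 = 4.79 mA.
Collector loop: V_CE = V_CC − I_C·R_C = 17 − 4.79×0.56 = 14.3 V.
Since V_CE = 14.3 V > V_CE(sat) ≈ 0.2 V, the transistor is in the active region as assumed.

I_C ≈ 4.8 mA, V_CE ≈ 14 V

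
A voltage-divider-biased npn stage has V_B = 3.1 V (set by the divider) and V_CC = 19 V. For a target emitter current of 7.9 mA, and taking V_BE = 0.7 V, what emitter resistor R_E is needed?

V_E = V_B − V_BE = 3.1 − 0.7 = 2.4 V.
R_E = V_E / I_E = 2.4 / 7.9 = 0.304 kΩ.

R_E ≈ 0.3 kΩ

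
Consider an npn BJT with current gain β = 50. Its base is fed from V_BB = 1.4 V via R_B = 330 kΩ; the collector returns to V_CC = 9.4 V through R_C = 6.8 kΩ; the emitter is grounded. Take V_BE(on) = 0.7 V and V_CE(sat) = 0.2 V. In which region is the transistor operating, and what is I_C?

active; I_C ≈ 0.11 mA

Assume active. Base-emitter loop: I_B = (V_BB − V_BE)/R_B = (1.4 − 0.7)/330 = 0.00212 mA.
I_C = β·I_B = 50×0.00212 = 0.106 mA.
V_CE = V_CC − I_C·R_C = 9.4 − 0.106×6.8 = 8.68 V > V_CE(sat), so the active-region assumption holds.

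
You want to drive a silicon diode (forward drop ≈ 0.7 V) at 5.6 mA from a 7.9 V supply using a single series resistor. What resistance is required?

R ≈ 1.3 kΩ

The resistor drops V_S − V_D = 7.9 − 0.7 = 7.2 V at 5.6 mA.
R = 7.2 V / 5.6 mA = 1.29 kΩ.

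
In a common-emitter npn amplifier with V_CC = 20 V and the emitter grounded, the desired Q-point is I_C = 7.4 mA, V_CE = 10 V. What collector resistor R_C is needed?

R_C ≈ 1.4 kΩ

Collector loop: V_CC = I_C·R_C + V_CE.
R_C = (V_CC − V_CE)/I_C = (20 − 10)/7.4 = 1.35 kΩ.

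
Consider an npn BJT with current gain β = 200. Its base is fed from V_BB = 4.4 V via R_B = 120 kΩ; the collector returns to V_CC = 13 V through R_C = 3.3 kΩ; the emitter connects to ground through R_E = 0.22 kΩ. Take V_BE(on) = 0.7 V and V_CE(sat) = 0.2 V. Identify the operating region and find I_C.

Assume active: I_B = (4.4 − 0.7)/(120 + 201×0.22) = 0.0225 mA, I_C = β·I_B = 4.51 mA.
Then V_CE = 13 − 4.51×3.3 − 4.53×0.22 = -2.87 V < 0.2 V — the active assumption fails.
Re-solve with V_CE = 0.2 V. KCL at the emitter: V_E/R_E = (V_BB−0.7−V_E)/R_B + (V_CC−0.2−V_E)/R_C, giving V_E = 0.805 V.
I_C = (V_CC − 0.2 − V_E)/R_C = (12.8 − 0.805)/3.3 = 3.63 mA.
Check: I_B = (3.7 − 0.805)/120 = 0.0241 mA, and β·I_B = 4.83 mA > I_C, confirming saturation.

saturation; I_C ≈ 3.6 mA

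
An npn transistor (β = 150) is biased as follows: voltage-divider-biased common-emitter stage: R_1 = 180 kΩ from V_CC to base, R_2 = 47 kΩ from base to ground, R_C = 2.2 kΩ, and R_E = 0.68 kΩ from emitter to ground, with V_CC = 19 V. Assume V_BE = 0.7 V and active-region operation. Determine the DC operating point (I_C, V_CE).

Thevenize the base divider: V_Th = V_CC·R_2/(R_1+R_2) = 19×47/227 = 3.93 V, R_Th = R_1‖R_2 = 37.3 kΩ.
Base-emitter loop: V_Th = I_B·R_Th + V_BE + (β+1)I_B·R_E, so I_B = (3.93 − 0.7) / (37.3 + 151×0.68) = 0.0231 mA.
I_C = β·I_B = 150×0.0231 = 3.47 mA, and I_E = (β+1)I_B = 3.49 mA.
V_CE = V_CC − I_C·R_C − I_E·R_E = 19 − 3.47×2.2 − 3.49×0.68 = 9 V.
V_CE = 9 V > 0.2 V confirms active-region operation.

I_C ≈ 3.5 mA, V_CE ≈ 9 V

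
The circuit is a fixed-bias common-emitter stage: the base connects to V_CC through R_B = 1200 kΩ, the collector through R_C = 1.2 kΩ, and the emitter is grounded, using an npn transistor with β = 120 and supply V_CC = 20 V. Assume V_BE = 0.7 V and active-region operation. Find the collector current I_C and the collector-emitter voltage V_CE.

Base loop: V_CC = I_B·R_B + V_BE, so I_B = (20 − 0.7)/1200 kΩ = 0.0161 mA.
In the active region I_C = β·I_B = 120 × 0.0161 = 1.93 mA.
Collector loop: V_CE = V_CC − I_C·R_C = 20 − 1.93×1.2 = 17.7 V.
Since V_CE = 17.7 V > V_CE(sat) ≈ 0.2 V, the transistor is in the active region as assumed.

I_C ≈ 1.9 mA, V_CE ≈ 18 V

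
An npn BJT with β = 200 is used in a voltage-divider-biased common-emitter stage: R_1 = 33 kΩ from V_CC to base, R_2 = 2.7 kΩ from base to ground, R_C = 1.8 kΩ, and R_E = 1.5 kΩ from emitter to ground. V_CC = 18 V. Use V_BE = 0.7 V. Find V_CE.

Thevenize the base divider: V_Th = V_CC·R_2/(R_1+R_2) = 18×2.7/35.7 = 1.36 V, R_Th = R_1‖R_2 = 2.5 kΩ.
Base-emitter loop: V_Th = I_B·R_Th + V_BE + (β+1)I_B·R_E, so I_B = (1.36 − 0.7) / (2.5 + 201×1.5) = 0.00218 mA.
I_C = β·I_B = 200×0.00218 = 0.435 mA, and I_E = (β+1)I_B = 0.437 mA.
V_CE = V_CC − I_C·R_C − I_E·R_E = 18 − 0.435×1.8 − 0.437×1.5 = 16.6 V.
V_CE = 16.6 V > 0.2 V confirms active-region operation.

V_CE ≈ 17 V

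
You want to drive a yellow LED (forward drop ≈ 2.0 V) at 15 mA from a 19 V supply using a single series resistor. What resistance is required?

The resistor drops V_S − V_D = 19 − 2.0 = 17 V at 15 mA.
R = 17 V / 15 mA = 1.13 kΩ.

R ≈ 1.1 kΩ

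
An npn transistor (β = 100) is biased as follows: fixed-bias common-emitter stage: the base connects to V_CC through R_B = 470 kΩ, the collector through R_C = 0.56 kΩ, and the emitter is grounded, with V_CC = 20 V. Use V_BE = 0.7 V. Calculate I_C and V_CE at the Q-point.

I_C ≈ 4.1 mA, V_CE ≈ 18 V

Base loop: V_CC = I_B·R_B + V_BE, so I_B = (20 − 0.7)/470 kΩ = 0.0411 mA.
In the active region I_C = β·I_B = 100 × 0.0411 = 4.11 mA.
Collector loop: V_CE = V_CC − I_C·R_C = 20 − 4.11×0.56 = 17.7 V.
Since V_CE = 17.7 V > V_CE(sat) ≈ 0.2 V, the transistor is in the active region as assumed.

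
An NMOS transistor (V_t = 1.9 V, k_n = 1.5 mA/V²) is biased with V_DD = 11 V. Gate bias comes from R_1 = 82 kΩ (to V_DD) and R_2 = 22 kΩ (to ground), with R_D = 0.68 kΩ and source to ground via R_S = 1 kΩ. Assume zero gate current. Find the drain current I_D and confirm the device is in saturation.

I_D ≈ 0.087 mA

V_G = V_DD·R_2/(R_1+R_2) = 11×22/104 = 2.33 V.
Assume saturation: I_D = (k_n/2)(V_GS − V_t)² with V_GS = V_G − I_D·R_S = 2.33 − 1·I_D.
Substituting gives 0.75·I_D² − 1.64·I_D + 0.137 = 0, with roots I_D = 0.0868 or 2.1 mA.
The root I_D = 2.1 mA gives V_GS = 0.227 V ≤ V_t, so take I_D = 0.0868 mA.
Then V_GS = 2.24 V and V_DS = V_DD − I_D(R_D+R_S) = 11 − 0.0868×1.68 = 10.9 V.
Saturation requires V_DS ≥ V_GS − V_t = 0.34 V; 10.9 ≥ 0.34 ✓.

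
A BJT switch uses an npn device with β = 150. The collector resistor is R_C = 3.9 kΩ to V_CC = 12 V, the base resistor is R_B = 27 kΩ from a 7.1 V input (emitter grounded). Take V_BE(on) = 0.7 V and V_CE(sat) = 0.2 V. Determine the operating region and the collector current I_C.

saturation; I_C ≈ 3 mA

Assume active: I_B = (7.1 − 0.7)/27 = 0.237 mA, giving I_C = β·I_B = 35.6 mA.
But then V_CE = 12 − 35.6×3.9 = -127 V < V_CE(sat) = 0.2 V — impossible in the active region.
So the transistor is saturated. With V_CE = 0.2 V, I_C = (V_CC − 0.2)/R_C = 11.8/3.9 = 3.03 mA.
Check: β·I_B = 35.6 mA > I_C = 3.03 mA, confirming saturation.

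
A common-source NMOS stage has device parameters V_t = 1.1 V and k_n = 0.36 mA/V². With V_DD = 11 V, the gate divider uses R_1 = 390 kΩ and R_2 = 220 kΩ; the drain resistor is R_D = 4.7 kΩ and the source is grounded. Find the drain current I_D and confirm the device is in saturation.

V_G = V_DD·R_2/(R_1+R_2) = 11×220/610 = 3.97 V. With the source grounded, V_GS = V_G = 3.97 V.
Assume saturation: I_D = (k_n/2)(V_GS − V_t)² = (0.36/2)×(3.97 − 1.1)² = 0.18×2.87² = 1.48 mA.
V_DS = V_DD − I_D·R_D = 11 − 1.48×4.7 = 4.05 V.
Saturation requires V_DS ≥ V_GS − V_t = 2.87 V; 4.05 ≥ 2.87 ✓.

I_D ≈ 1.5 mA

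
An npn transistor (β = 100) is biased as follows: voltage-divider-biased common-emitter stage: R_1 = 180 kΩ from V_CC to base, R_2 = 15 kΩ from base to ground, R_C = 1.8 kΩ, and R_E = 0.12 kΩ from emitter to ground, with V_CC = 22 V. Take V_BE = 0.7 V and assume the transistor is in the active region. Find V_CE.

V_CE ≈ 15 V

Thevenize the base divider: V_Th = V_CC·R_2/(R_1+R_2) = 22×15/195 = 1.69 V, R_Th = R_1‖R_2 = 13.8 kΩ.
Base-emitter loop: V_Th = I_B·R_Th + V_BE + (β+1)I_B·R_E, so I_B = (1.69 − 0.7) / (13.8 + 101×0.12) = 0.0382 mA.
I_C = β·I_B = 100×0.0382 = 3.82 mA, and I_E = (β+1)I_B = 3.86 mA.
V_CE = V_CC − I_C·R_C − I_E·R_E = 22 − 3.82×1.8 − 3.86×0.12 = 14.7 V.
V_CE = 14.7 V > 0.2 V confirms active-region operation.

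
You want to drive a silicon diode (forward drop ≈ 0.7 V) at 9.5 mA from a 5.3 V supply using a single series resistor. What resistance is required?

R ≈ 0.48 kΩ

The resistor drops V_S − V_D = 5.3 − 0.7 = 4.6 V at 9.5 mA.
R = 4.6 V / 9.5 mA = 0.484 kΩ.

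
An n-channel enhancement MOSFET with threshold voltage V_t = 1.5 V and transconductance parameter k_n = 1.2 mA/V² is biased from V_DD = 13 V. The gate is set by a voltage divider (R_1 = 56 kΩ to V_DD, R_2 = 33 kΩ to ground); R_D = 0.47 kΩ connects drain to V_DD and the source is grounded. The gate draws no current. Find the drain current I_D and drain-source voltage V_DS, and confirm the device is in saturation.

I_D ≈ 6.6 mA, V_DS ≈ 9.9 V

V_G = V_DD·R_2/(R_1+R_2) = 13×33/89 = 4.82 V. With the source grounded, V_GS = V_G = 4.82 V.
Assume saturation: I_D = (k_n/2)(V_GS − V_t)² = (1.2/2)×(4.82 − 1.5)² = 0.6×3.32² = 6.61 mA.
V_DS = V_DD − I_D·R_D = 13 − 6.61×0.47 = 9.89 V.
Saturation requires V_DS ≥ V_GS − V_t = 3.32 V; 9.89 ≥ 3.32 ✓.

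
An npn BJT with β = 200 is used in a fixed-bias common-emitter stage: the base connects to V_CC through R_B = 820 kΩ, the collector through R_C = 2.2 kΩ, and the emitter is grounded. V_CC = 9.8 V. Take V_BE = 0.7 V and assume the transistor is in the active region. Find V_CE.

V_CE ≈ 4.9 V

Base loop: V_CC = I_B·R_B + V_BE, so I_B = (9.8 − 0.7)/820 kΩ = 0.0111 mA.
In the active region I_C = β·I_B = 200 × 0.0111 = 2.22 mA.
Collector loop: V_CE = V_CC − I_C·R_C = 9.8 − 2.22×2.2 = 4.92 V.
Since V_CE = 4.92 V > V_CE(sat) ≈ 0.2 V, the transistor is in the active region as assumed.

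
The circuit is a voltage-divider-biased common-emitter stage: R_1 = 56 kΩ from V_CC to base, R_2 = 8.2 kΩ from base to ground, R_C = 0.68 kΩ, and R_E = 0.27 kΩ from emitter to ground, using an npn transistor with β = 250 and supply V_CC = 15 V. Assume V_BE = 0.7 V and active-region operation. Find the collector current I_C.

I_C ≈ 4.1 mA

Thevenize the base divider: V_Th = V_CC·R_2/(R_1+R_2) = 15×8.2/64.2 = 1.92 V, R_Th = R_1‖R_2 = 7.15 kΩ.
Base-emitter loop: V_Th = I_B·R_Th + V_BE + (β+1)I_B·R_E, so I_B = (1.92 − 0.7) / (7.15 + 251×0.27) = 0.0162 mA.
I_C = β·I_B = 250×0.0162 = 4.06 mA, and I_E = (β+1)I_B = 4.07 mA.
V_CE = V_CC − I_C·R_C − I_E·R_E = 15 − 4.06×0.68 − 4.07×0.27 = 11.1 V.
V_CE = 11.1 V > 0.2 V confirms active-region operation.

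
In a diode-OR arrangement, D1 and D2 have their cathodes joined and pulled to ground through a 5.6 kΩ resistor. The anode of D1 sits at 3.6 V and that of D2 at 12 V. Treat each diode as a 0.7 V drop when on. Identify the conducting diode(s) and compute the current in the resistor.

Assume both conduct. Then node N would need to be at both 3.6−0.7 = 2.9 V and 12−0.7 = 11.3 V, which is impossible.
Assume only D2 conducts: V_N = 12 − 0.7 = 11.3 V, so I_R = 11.3/5.6 = 2.02 mA.
Check D1: its anode-to-cathode voltage is 3.6 − 11.3 = -7.7 V < 0.7 V, so it is off. The assumption is consistent.

Only D2 conducts; I_R ≈ 2 mA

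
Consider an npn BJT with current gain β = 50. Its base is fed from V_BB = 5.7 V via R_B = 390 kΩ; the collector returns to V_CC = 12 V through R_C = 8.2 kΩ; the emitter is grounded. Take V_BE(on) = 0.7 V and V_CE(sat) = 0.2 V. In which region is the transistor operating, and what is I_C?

active; I_C ≈ 0.64 mA

Assume active. Base-emitter loop: I_B = (V_BB − V_BE)/R_B = (5.7 − 0.7)/390 = 0.0128 mA.
I_C = β·I_B = 50×0.0128 = 0.641 mA.
V_CE = V_CC − I_C·R_C = 12 − 0.641×8.2 = 6.74 V > V_CE(sat), so the active-region assumption holds.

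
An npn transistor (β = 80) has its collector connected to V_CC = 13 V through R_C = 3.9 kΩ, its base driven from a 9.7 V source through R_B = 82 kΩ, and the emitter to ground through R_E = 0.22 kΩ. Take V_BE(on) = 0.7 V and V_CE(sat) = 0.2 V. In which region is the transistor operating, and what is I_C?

Assume active: I_B = (9.7 − 0.7)/(82 + 81×0.22) = 0.0902 mA, I_C = β·I_B = 7.21 mA.
Then V_CE = 13 − 7.21×3.9 − 7.3×0.22 = -16.7 V < 0.2 V — the active assumption fails.
Re-solve with V_CE = 0.2 V. KCL at the emitter: V_E/R_E = (V_BB−0.7−V_E)/R_B + (V_CC−0.2−V_E)/R_C, giving V_E = 0.705 V.
I_C = (V_CC − 0.2 − V_E)/R_C = (12.8 − 0.705)/3.9 = 3.1 mA.
Check: I_B = (9 − 0.705)/82 = 0.101 mA, and β·I_B = 8.09 mA > I_C, confirming saturation.

saturation; I_C ≈ 3.1 mA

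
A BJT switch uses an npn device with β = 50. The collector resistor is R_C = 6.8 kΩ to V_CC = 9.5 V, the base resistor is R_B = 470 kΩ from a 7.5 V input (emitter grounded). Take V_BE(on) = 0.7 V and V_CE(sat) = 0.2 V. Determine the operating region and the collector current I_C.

active; I_C ≈ 0.72 mA

Assume active. Base-emitter loop: I_B = (V_BB − V_BE)/R_B = (7.5 − 0.7)/470 = 0.0145 mA.
I_C = β·I_B = 50×0.0145 = 0.723 mA.
V_CE = V_CC − I_C·R_C = 9.5 − 0.723×6.8 = 4.58 V > V_CE(sat), so the active-region assumption holds.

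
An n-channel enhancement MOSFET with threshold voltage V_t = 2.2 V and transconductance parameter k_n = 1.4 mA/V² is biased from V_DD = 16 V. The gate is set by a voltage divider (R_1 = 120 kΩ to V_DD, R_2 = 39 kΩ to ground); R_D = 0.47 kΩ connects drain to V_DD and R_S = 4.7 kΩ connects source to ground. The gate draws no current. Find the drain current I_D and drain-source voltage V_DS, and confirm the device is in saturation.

I_D ≈ 0.24 mA, V_DS ≈ 15 V

V_G = V_DD·R_2/(R_1+R_2) = 16×39/159 = 3.92 V.
Assume saturation: I_D = (k_n/2)(V_GS − V_t)² with V_GS = V_G − I_D·R_S = 3.92 − 4.7·I_D.
Substituting gives 15.5·I_D² − 12.3·I_D + 2.08 = 0, with roots I_D = 0.242 or 0.557 mA.
The root I_D = 0.557 mA gives V_GS = 1.31 V ≤ V_t, so take I_D = 0.242 mA.
Then V_GS = 2.79 V and V_DS = V_DD − I_D(R_D+R_S) = 16 − 0.242×5.17 = 14.7 V.
Saturation requires V_DS ≥ V_GS − V_t = 0.588 V; 14.7 ≥ 0.588 ✓.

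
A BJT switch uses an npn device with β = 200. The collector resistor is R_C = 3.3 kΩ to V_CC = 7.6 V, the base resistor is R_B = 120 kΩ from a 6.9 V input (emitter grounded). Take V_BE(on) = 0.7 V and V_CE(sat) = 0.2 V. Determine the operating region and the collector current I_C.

Assume active: I_B = (6.9 − 0.7)/120 = 0.0517 mA, giving I_C = β·I_B = 10.3 mA.
But then V_CE = 7.6 − 10.3×3.3 = -26.5 V < V_CE(sat) = 0.2 V — impossible in the active region.
So the transistor is saturated. With V_CE = 0.2 V, I_C = (V_CC − 0.2)/R_C = 7.4/3.3 = 2.24 mA.
Check: β·I_B = 10.3 mA > I_C = 2.24 mA, confirming saturation.

saturation; I_C ≈ 2.2 mA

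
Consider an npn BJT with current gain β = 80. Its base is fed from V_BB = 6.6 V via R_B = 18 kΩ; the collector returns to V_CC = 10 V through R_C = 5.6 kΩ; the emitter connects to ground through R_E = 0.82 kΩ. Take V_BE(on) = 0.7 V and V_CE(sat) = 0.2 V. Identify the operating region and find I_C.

Assume active: I_B = (6.6 − 0.7)/(18 + 81×0.82) = 0.0699 mA, I_C = β·I_B = 5.59 mA.
Then V_CE = 10 − 5.59×5.6 − 5.66×0.82 = -26 V < 0.2 V — the active assumption fails.
Re-solve with V_CE = 0.2 V. KCL at the emitter: V_E/R_E = (V_BB−0.7−V_E)/R_B + (V_CC−0.2−V_E)/R_C, giving V_E = 1.43 V.
I_C = (V_CC − 0.2 − V_E)/R_C = (9.8 − 1.43)/5.6 = 1.49 mA.
Check: I_B = (5.9 − 1.43)/18 = 0.248 mA, and β·I_B = 19.9 mA > I_C, confirming saturation.

saturation; I_C ≈ 1.5 mA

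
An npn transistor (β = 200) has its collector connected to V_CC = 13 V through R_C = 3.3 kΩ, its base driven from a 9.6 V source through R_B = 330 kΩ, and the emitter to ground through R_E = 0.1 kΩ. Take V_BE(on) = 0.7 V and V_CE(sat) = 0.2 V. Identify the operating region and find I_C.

Assume active: I_B = (9.6 − 0.7)/(330 + 201×0.1) = 0.0254 mA, I_C = β·I_B = 5.08 mA.
Then V_CE = 13 − 5.08×3.3 − 5.11×0.1 = -4.29 V < 0.2 V — the active assumption fails.
Re-solve with V_CE = 0.2 V. KCL at the emitter: V_E/R_E = (V_BB−0.7−V_E)/R_B + (V_CC−0.2−V_E)/R_C, giving V_E = 0.379 V.
I_C = (V_CC − 0.2 − V_E)/R_C = (12.8 − 0.379)/3.3 = 3.76 mA.
Check: I_B = (8.9 − 0.379)/330 = 0.0258 mA, and β·I_B = 5.16 mA > I_C, confirming saturation.

saturation; I_C ≈ 3.8 mA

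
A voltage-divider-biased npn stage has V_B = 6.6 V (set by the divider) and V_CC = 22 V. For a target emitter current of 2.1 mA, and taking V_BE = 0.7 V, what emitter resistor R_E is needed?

V_E = V_B − V_BE = 6.6 − 0.7 = 5.9 V.
R_E = V_E / I_E = 5.9 / 2.1 = 2.81 kΩ.

R_E ≈ 2.8 kΩ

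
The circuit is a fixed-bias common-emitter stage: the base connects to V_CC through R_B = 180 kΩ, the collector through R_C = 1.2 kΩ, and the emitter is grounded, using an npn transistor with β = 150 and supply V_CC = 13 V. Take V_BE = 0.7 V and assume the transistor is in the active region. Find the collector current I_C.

I_C ≈ 10 mA

Base loop: V_CC = I_B·R_B + V_BE, so I_B = (13 − 0.7)/180 kΩ = 0.0683 mA.
In the active region I_C = β·I_B = 150 × 0.0683 = 10.3 mA.
Collector loop: V_CE = V_CC − I_C·R_C = 13 − 10.3×1.2 = 0.7 V.
Since V_CE = 0.7 V > V_CE(sat) ≈ 0.2 V, the transistor is in the active region as assumed.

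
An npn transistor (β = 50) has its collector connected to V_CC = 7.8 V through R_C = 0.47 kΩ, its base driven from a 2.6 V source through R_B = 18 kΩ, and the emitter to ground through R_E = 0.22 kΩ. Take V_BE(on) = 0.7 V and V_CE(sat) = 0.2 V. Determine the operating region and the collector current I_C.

Assume active. Base-emitter loop: I_B = (V_BB − V_BE)/(R_B + (β+1)R_E) = (2.6 − 0.7)/(18 + 51×0.22) = 0.065 mA.
I_C = β·I_B = 50×0.065 = 3.25 mA.
V_CE = V_CC − I_C·R_C − I_E·R_E = 7.8 − 3.25×0.47 − 3.32×0.22 = 5.54 V > V_CE(sat), so the active-region assumption holds.

active; I_C ≈ 3.3 mA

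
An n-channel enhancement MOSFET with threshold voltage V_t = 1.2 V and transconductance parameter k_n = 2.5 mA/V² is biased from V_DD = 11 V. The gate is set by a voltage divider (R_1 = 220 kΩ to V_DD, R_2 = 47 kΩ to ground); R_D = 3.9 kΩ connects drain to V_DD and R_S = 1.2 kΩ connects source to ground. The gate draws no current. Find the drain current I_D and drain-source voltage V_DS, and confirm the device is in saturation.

V_G = V_DD·R_2/(R_1+R_2) = 11×47/267 = 1.94 V.
Assume saturation: I_D = (k_n/2)(V_GS − V_t)² with V_GS = V_G − I_D·R_S = 1.94 − 1.2·I_D.
Substituting gives 1.8·I_D² − 3.21·I_D + 0.678 = 0, with roots I_D = 0.245 or 1.54 mA.
The root I_D = 1.54 mA gives V_GS = 0.0908 V ≤ V_t, so take I_D = 0.245 mA.
Then V_GS = 1.64 V and V_DS = V_DD − I_D(R_D+R_S) = 11 − 0.245×5.1 = 9.75 V.
Saturation requires V_DS ≥ V_GS − V_t = 0.443 V; 9.75 ≥ 0.443 ✓.

I_D ≈ 0.24 mA, V_DS ≈ 9.8 V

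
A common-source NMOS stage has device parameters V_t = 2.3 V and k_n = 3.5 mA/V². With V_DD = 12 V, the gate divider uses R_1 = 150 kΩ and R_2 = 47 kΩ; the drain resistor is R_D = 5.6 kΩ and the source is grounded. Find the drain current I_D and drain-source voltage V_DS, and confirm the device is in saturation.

V_G = V_DD·R_2/(R_1+R_2) = 12×47/197 = 2.86 V. With the source grounded, V_GS = V_G = 2.86 V.
Assume saturation: I_D = (k_n/2)(V_GS − V_t)² = (3.5/2)×(2.86 − 2.3)² = 1.75×0.563² = 0.555 mA.
V_DS = V_DD − I_D·R_D = 12 − 0.555×5.6 = 8.89 V.
Saturation requires V_DS ≥ V_GS − V_t = 0.563 V; 8.89 ≥ 0.563 ✓.

I_D ≈ 0.55 mA, V_DS ≈ 8.9 V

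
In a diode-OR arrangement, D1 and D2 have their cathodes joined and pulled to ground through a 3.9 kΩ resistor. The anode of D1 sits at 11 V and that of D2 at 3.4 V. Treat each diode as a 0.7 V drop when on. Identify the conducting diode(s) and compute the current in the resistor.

Only D1 conducts; I_R ≈ 2.6 mA

Assume both conduct. Then node N would need to be at both 11−0.7 = 10.3 V and 3.4−0.7 = 2.7 V, which is impossible.
Assume only D1 conducts: V_N = 11 − 0.7 = 10.3 V, so I_R = 10.3/3.9 = 2.64 mA.
Check D2: its anode-to-cathode voltage is 3.4 − 10.3 = -6.9 V < 0.7 V, so it is off. The assumption is consistent.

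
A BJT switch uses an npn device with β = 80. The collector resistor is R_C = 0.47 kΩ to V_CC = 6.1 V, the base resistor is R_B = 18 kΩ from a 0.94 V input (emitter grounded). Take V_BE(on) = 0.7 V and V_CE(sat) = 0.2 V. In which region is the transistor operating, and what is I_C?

Assume active. Base-emitter loop: I_B = (V_BB − V_BE)/R_B = (0.94 − 0.7)/18 = 0.0133 mA.
I_C = β·I_B = 80×0.0133 = 1.07 mA.
V_CE = V_CC − I_C·R_C = 6.1 − 1.07×0.47 = 5.6 V > V_CE(sat), so the active-region assumption holds.

active; I_C ≈ 1.1 mA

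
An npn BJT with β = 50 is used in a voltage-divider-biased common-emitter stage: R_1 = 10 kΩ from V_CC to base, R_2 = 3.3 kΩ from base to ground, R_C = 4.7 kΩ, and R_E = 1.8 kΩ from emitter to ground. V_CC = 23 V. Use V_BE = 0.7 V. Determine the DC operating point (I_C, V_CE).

I_C ≈ 2.7 mA, V_CE ≈ 5.6 V

Thevenize the base divider: V_Th = V_CC·R_2/(R_1+R_2) = 23×3.3/13.3 = 5.71 V, R_Th = R_1‖R_2 = 2.48 kΩ.
Base-emitter loop: V_Th = I_B·R_Th + V_BE + (β+1)I_B·R_E, so I_B = (5.71 − 0.7) / (2.48 + 51×1.8) = 0.0531 mA.
I_C = β·I_B = 50×0.0531 = 2.66 mA, and I_E = (β+1)I_B = 2.71 mA.
V_CE = V_CC − I_C·R_C − I_E·R_E = 23 − 2.66×4.7 − 2.71×1.8 = 5.65 V.
V_CE = 5.65 V > 0.2 V confirms active-region operation.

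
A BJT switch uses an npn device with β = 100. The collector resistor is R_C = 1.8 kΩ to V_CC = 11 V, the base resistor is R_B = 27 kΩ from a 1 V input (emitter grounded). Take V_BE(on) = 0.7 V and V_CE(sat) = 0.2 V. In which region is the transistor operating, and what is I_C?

Assume active. Base-emitter loop: I_B = (V_BB − V_BE)/R_B = (1 − 0.7)/27 = 0.0111 mA.
I_C = β·I_B = 100×0.0111 = 1.11 mA.
V_CE = V_CC − I_C·R_C = 11 − 1.11×1.8 = 9 V > V_CE(sat), so the active-region assumption holds.

active; I_C ≈ 1.1 mA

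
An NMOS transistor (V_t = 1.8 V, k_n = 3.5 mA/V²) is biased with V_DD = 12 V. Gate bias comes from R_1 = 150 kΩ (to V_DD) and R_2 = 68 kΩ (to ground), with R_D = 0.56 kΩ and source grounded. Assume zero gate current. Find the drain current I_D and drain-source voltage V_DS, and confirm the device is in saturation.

I_D ≈ 6.6 mA, V_DS ≈ 8.3 V

V_G = V_DD·R_2/(R_1+R_2) = 12×68/218 = 3.74 V. With the source grounded, V_GS = V_G = 3.74 V.
Assume saturation: I_D = (k_n/2)(V_GS − V_t)² = (3.5/2)×(3.74 − 1.8)² = 1.75×1.94² = 6.61 mA.
V_DS = V_DD − I_D·R_D = 12 − 6.61×0.56 = 8.3 V.
Saturation requires V_DS ≥ V_GS − V_t = 1.94 V; 8.3 ≥ 1.94 ✓.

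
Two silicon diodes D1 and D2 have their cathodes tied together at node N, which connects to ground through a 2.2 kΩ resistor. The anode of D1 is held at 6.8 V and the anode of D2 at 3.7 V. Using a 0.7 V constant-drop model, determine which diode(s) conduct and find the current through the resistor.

Assume both conduct. Then node N would need to be at both 6.8−0.7 = 6.1 V and 3.7−0.7 = 3 V, which is impossible.
Assume only D1 conducts: V_N = 6.8 − 0.7 = 6.1 V, so I_R = 6.1/2.2 = 2.77 mA.
Check D2: its anode-to-cathode voltage is 3.7 − 6.1 = -2.4 V < 0.7 V, so it is off. The assumption is consistent.

Only D1 conducts; I_R ≈ 2.8 mA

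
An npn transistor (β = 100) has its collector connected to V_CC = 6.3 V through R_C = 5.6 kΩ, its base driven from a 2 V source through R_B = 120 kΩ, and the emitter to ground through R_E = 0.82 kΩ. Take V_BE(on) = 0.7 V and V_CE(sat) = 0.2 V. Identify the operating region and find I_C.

Assume active. Base-emitter loop: I_B = (V_BB − V_BE)/(R_B + (β+1)R_E) = (2 − 0.7)/(120 + 101×0.82) = 0.00641 mA.
I_C = β·I_B = 100×0.00641 = 0.641 mA.
V_CE = V_CC − I_C·R_C − I_E·R_E = 6.3 − 0.641×5.6 − 0.647×0.82 = 2.18 V > V_CE(sat), so the active-region assumption holds.

active; I_C ≈ 0.64 mA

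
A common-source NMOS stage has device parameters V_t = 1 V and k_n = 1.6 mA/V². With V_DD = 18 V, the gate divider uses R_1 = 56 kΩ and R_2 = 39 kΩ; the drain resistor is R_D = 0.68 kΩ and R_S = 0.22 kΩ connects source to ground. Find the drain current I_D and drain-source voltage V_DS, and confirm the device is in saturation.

I_D ≈ 12 mA, V_DS ≈ 7.5 V

V_G = V_DD·R_2/(R_1+R_2) = 18×39/95 = 7.39 V.
Assume saturation: I_D = (k_n/2)(V_GS − V_t)² with V_GS = V_G − I_D·R_S = 7.39 − 0.22·I_D.
Substituting gives 0.0387·I_D² − 3.25·I_D + 32.7 = 0, with roots I_D = 11.7 or 72.2 mA.
The root I_D = 72.2 mA gives V_GS = -8.5 V ≤ V_t, so take I_D = 11.7 mA.
Then V_GS = 4.82 V and V_DS = V_DD − I_D(R_D+R_S) = 18 − 11.7×0.9 = 7.49 V.
Saturation requires V_DS ≥ V_GS − V_t = 3.82 V; 7.49 ≥ 3.82 ✓.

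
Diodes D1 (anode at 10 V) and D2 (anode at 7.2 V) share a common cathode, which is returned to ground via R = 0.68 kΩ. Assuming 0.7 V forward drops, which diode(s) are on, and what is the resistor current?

Assume both conduct. Then node N would need to be at both 10−0.7 = 9.3 V and 7.2−0.7 = 6.5 V, which is impossible.
Assume only D1 conducts: V_N = 10 − 0.7 = 9.3 V, so I_R = 9.3/0.68 = 13.7 mA.
Check D2: its anode-to-cathode voltage is 7.2 − 9.3 = -2.1 V < 0.7 V, so it is off. The assumption is consistent.

Only D1 conducts; I_R ≈ 14 mA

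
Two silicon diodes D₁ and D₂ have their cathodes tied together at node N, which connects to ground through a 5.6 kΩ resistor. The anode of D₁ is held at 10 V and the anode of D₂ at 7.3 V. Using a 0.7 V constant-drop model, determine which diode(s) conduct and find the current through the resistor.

Only D₁ conducts; I_R ≈ 1.7 mA

Assume both conduct. Then node N would need to be at both 10−0.7 = 9.3 V and 7.3−0.7 = 6.6 V, which is impossible.
Assume only D₁ conducts: V_N = 10 − 0.7 = 9.3 V, so I_R = 9.3/5.6 = 1.66 mA.
Check D₂: its anode-to-cathode voltage is 7.3 − 9.3 = -2 V < 0.7 V, so it is off. The assumption is consistent.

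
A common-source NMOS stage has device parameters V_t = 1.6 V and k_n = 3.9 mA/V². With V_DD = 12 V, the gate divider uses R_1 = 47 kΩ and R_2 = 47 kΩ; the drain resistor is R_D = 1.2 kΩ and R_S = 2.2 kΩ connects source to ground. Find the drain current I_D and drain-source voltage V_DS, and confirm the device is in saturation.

I_D ≈ 1.6 mA, V_DS ≈ 6.6 V

V_G = V_DD·R_2/(R_1+R_2) = 12×47/94 = 6 V.
Assume saturation: I_D = (k_n/2)(V_GS − V_t)² with V_GS = V_G − I_D·R_S = 6 − 2.2·I_D.
Substituting gives 9.44·I_D² − 38.8·I_D + 37.8 = 0, with roots I_D = 1.59 or 2.52 mA.
The root I_D = 2.52 mA gives V_GS = 0.464 V ≤ V_t, so take I_D = 1.59 mA.
Then V_GS = 2.5 V and V_DS = V_DD − I_D(R_D+R_S) = 12 − 1.59×3.4 = 6.6 V.
Saturation requires V_DS ≥ V_GS − V_t = 0.903 V; 6.6 ≥ 0.903 ✓.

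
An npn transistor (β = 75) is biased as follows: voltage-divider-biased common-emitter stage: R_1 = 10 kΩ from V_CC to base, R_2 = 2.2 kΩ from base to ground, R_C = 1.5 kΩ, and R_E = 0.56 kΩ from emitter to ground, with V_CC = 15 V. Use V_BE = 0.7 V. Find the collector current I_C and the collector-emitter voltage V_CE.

I_C ≈ 3.4 mA, V_CE ≈ 8 V

Thevenize the base divider: V_Th = V_CC·R_2/(R_1+R_2) = 15×2.2/12.2 = 2.7 V, R_Th = R_1‖R_2 = 1.8 kΩ.
Base-emitter loop: V_Th = I_B·R_Th + V_BE + (β+1)I_B·R_E, so I_B = (2.7 − 0.7) / (1.8 + 76×0.56) = 0.0452 mA.
I_C = β·I_B = 75×0.0452 = 3.39 mA, and I_E = (β+1)I_B = 3.43 mA.
V_CE = V_CC − I_C·R_C − I_E·R_E = 15 − 3.39×1.5 − 3.43×0.56 = 7.99 V.
V_CE = 7.99 V > 0.2 V confirms active-region operation.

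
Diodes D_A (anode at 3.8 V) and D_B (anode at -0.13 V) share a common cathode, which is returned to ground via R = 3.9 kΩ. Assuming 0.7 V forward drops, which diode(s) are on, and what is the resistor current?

Assume both conduct. Then node N would need to be at both 3.8−0.7 = 3.1 V and -0.13−0.7 = -0.83 V, which is impossible.
Assume only D_A conducts: V_N = 3.8 − 0.7 = 3.1 V, so I_R = 3.1/3.9 = 0.795 mA.
Check D_B: its anode-to-cathode voltage is -0.13 − 3.1 = -3.23 V < 0.7 V, so it is off. The assumption is consistent.

Only D_A conducts; I_R ≈ 0.79 mA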